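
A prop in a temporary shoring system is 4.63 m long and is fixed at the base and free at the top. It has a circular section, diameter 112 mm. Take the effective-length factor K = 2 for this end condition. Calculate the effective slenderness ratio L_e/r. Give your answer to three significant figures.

λ ≈ 331

For a solid circle r = d/4 = 112/4 = 28.00 mm
L_e = K·L = 2 × 4.63 m = 9.260 m = 9260.0 mm
λ = L_e / r_min = 9260.0 / 28.00 = 331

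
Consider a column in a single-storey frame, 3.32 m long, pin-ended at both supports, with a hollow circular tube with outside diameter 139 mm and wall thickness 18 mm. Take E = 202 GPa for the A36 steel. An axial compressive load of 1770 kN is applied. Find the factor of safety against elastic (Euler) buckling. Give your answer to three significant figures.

Inner diameter d_i = 139 − 2×18 = 103.0 mm
I = π(d_o⁴ − d_i⁴)/64 = π(139⁴ − 103.0⁴)/64 = 1.280×10^7 mm⁴
I = 1.280×10^7 mm⁴ = 1.280×10^-5 m⁴
Effective length L_e = K·L = 1 × 3.32 = 3.320 m
P_cr = π²EI / L_e² = π² × 202×10⁹ × 1.280×10^-5 / 3.320² = 2.315×10^6 N
Factor of safety n = P_cr / P = 2315.1 / 1770 = 1.31

n ≈ 1.31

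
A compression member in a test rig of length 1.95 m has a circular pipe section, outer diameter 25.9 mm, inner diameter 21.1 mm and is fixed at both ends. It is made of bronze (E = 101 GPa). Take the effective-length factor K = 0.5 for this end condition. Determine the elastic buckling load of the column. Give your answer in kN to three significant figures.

P_cr ≈ 13.0 kN

d_o = 25.9 mm, d_i = 21.1 mm
I = π(d_o⁴ − d_i⁴)/64 = π(25.9⁴ − 21.10⁴)/64 = 1.236×10^4 mm⁴
I = 1.236×10^4 mm⁴ = 1.236×10^-8 m⁴
Effective length L_e = K·L = 0.5 × 1.95 = 0.9750 m
P_cr = π²EI / L_e² = π² × 101×10⁹ × 1.236×10^-8 / 0.9750² = 1.296×10^4 N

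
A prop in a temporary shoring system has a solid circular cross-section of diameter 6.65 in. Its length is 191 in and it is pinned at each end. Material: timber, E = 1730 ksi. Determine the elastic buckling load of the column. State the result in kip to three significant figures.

P_cr ≈ 44.9 kip

I = πd⁴/64 = π×6.65⁴/64 = 96.00 in⁴
Effective length L_e = K·L = 1 × 191 = 191.0 in
P_cr = π²EI / L_e² = π² × 1730×10³ × 96.00 / 191.0² = 4.493×10^4 lb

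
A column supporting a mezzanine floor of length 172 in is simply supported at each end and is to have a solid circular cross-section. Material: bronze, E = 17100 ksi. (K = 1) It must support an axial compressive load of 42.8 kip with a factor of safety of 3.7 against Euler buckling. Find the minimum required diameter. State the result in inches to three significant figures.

Required P_cr = n·P = 3.7 × 42.8 = 158.4 kip
L_e = K·L = 1 × 172 = 172.0 in
Required I = P_cr·L_e²/(π²E) = 1.584×10^5 × 172.0² / (π² × 1.71×10^7) = 27.76 in⁴
Solid circle: I = πd⁴/64  ⇒  d = (64I/π)^(1/4) = (64×27.76/π)^(1/4) = 4.88 in

d ≈ 4.88 in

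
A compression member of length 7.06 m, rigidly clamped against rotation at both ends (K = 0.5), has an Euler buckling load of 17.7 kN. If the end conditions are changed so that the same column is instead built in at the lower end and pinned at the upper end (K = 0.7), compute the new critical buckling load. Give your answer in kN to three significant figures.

P_cr ∝ 1/K², so P_cr,new = P_cr,old × (K_old/K_new)² = 17.7 × (0.5/0.7)²
= 17.7 × 0.5102 = 9.03 kN

P_cr ≈ 9.03 kN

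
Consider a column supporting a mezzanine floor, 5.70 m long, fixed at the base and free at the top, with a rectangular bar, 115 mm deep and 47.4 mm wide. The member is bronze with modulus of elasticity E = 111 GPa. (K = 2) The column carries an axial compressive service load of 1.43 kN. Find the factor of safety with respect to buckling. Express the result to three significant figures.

Buckling occurs about the weak axis: I_min = h·b³/12 with b = 47.4 mm (the shorter side).
I_min = 115×47.4³/12 = 1.021×10^6 mm⁴
I = 1.021×10^6 mm⁴ = 1.021×10^-6 m⁴
Effective length L_e = K·L = 2 × 5.70 = 11.40 m
P_cr = π²EI / L_e² = π² × 111×10⁹ × 1.021×10^-6 / 11.40² = 8.603×10^3 N
Factor of safety n = P_cr / P = 8.6033 / 1.43 = 6.02

n ≈ 6.02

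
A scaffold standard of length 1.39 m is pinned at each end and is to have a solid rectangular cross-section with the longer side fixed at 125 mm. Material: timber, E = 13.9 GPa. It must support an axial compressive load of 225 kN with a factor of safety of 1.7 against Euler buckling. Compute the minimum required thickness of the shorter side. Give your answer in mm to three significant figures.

b ≈ 80.3 mm

Required P_cr = n·P = 1.7 × 225 = 382.5 kN
L_e = K·L = 1 × 1.39 = 1.390 m
Required I = P_cr·L_e²/(π²E) = 3.825×10^5 × 1.390² / (π² × 1.39×10^10) = 5.387×10^-6 m⁴
I_req = 5.387×10^6 mm⁴
Rectangle, weak axis: I_min = h·b³/12 with h = 125 mm fixed  ⇒  b = (12I/h)^(1/3) = 80.3 mm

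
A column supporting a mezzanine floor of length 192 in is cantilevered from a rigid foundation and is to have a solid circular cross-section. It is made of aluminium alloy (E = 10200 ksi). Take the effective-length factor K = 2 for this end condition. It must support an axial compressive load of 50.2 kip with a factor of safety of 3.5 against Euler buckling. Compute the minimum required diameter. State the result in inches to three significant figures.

d ≈ 8.51 in

Required P_cr = n·P = 3.5 × 50.2 = 175.7 kip
L_e = K·L = 2 × 192 = 384.0 in
Required I = P_cr·L_e²/(π²E) = 1.757×10^5 × 384.0² / (π² × 1.02×10^7) = 257.4 in⁴
Solid circle: I = πd⁴/64  ⇒  d = (64I/π)^(1/4) = (64×257.4/π)^(1/4) = 8.51 in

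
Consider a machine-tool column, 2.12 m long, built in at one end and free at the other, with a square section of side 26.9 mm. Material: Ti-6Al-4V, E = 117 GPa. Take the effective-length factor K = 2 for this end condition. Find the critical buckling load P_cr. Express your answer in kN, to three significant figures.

I = a⁴/12 = 26.9⁴/12 = 4.363×10^4 mm⁴
I = 4.363×10^4 mm⁴ = 4.363×10^-8 m⁴
Effective length L_e = K·L = 2 × 2.12 = 4.240 m
P_cr = π²EI / L_e² = π² × 117×10⁹ × 4.363×10^-8 / 4.240² = 2.803×10^3 N

P_cr ≈ 2.80 kN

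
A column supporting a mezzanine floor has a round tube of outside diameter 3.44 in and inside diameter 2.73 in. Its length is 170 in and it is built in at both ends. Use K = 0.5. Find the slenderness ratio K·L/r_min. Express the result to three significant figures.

d_o = 3.44 in, d_i = 2.73 in
I = π(d_o⁴ − d_i⁴)/64 = π(3.44⁴ − 2.730⁴)/64 = 4.147 in⁴
A = 3.441 in²;  r_min = √(I/A) = √(4.147/3.441) = 1.098 in
L_e = K·L = 0.5 × 170 = 85.00 in
λ = L_e / r_min = 85.000 / 1.098 = 77.4

λ ≈ 77.4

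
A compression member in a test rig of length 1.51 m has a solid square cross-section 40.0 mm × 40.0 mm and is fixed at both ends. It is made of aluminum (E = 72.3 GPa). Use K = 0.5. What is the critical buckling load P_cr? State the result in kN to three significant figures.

P_cr ≈ 267 kN

I = a⁴/12 = 40.0⁴/12 = 2.133×10^5 mm⁴
I = 2.133×10^5 mm⁴ = 2.133×10^-7 m⁴
Effective length L_e = K·L = 0.5 × 1.51 = 0.7550 m
P_cr = π²EI / L_e² = π² × 72.3×10⁹ × 2.133×10^-7 / 0.7550² = 2.671×10^5 N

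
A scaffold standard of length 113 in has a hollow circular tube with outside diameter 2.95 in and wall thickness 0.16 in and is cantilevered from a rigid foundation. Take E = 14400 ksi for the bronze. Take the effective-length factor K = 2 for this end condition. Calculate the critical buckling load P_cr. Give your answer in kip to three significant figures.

P_cr ≈ 3.81 kip

Inner diameter d_i = 2.95 − 2×0.16 = 2.630 in
I = π(d_o⁴ − d_i⁴)/64 = π(2.95⁴ − 2.630⁴)/64 = 1.369 in⁴
Effective length L_e = K·L = 2 × 113 = 226.0 in
P_cr = π²EI / L_e² = π² × 14400×10³ × 1.369 / 226.0² = 3.809×10^3 lb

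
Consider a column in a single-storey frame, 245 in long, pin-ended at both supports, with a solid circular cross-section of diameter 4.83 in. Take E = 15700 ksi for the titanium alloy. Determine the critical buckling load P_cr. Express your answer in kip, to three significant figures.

P_cr ≈ 69.0 kip

I = πd⁴/64 = π×4.83⁴/64 = 26.72 in⁴
Effective length L_e = K·L = 1 × 245 = 245.0 in
P_cr = π²EI / L_e² = π² × 15700×10³ × 26.72 / 245.0² = 6.896×10^4 lb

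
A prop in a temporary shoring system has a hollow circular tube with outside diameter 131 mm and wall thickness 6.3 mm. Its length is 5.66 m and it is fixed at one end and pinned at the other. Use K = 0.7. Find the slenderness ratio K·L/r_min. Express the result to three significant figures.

λ ≈ 89.8

Inner diameter d_i = 131 − 2×6.3 = 118.4 mm
I = π(d_o⁴ − d_i⁴)/64 = π(131⁴ − 118.4⁴)/64 = 4.810×10^6 mm⁴
A = 2.468×10^3 mm²;  r_min = √(I/A) = √(4.810×10^6/2.468×10^3) = 44.14 mm
L_e = K·L = 0.7 × 5.66 m = 3.962 m = 3962.0 mm
λ = L_e / r_min = 3962.0 / 44.14 = 89.8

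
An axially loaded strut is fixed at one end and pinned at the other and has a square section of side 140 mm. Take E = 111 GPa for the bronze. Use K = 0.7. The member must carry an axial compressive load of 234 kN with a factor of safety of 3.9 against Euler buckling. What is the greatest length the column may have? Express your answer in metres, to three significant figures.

I = a⁴/12 = 140⁴/12 = 3.201×10^7 mm⁴
I = 3.201×10^-5 m⁴
Required critical load P_cr = n·P = 3.9 × 234 = 912.6 kN = 9.126×10^5 N
From P_cr = π²EI/(K·L)²:  L = (1/K)·√(π²EI/P_cr) = (1/0.7)·√(π²×1.11×10^11×3.201×10^-5/9.126×10^5)
L = 8.86 m

L_max ≈ 8.86 m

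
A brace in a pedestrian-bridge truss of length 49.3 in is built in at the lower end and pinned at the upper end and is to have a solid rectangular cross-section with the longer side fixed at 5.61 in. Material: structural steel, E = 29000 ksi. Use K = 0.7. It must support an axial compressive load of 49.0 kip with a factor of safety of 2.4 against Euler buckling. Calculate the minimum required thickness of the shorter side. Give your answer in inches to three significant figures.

b ≈ 1.02 in

Required P_cr = n·P = 2.4 × 49.0 = 117.6 kip
L_e = K·L = 0.7 × 49.3 = 34.51 in
Required I = P_cr·L_e²/(π²E) = 1.176×10^5 × 34.51² / (π² × 2.90×10^7) = 0.4893 in⁴
Rectangle, weak axis: I_min = h·b³/12 with h = 5.61 in fixed  ⇒  b = (12I/h)^(1/3) = 1.02 in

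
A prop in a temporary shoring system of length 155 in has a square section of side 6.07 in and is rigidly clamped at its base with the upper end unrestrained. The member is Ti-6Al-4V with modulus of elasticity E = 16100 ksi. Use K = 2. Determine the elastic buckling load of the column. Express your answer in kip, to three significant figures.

P_cr ≈ 187 kip

I = a⁴/12 = 6.07⁴/12 = 113.1 in⁴
Effective length L_e = K·L = 2 × 155 = 310.0 in
P_cr = π²EI / L_e² = π² × 16100×10³ × 113.1 / 310.0² = 1.871×10^5 lb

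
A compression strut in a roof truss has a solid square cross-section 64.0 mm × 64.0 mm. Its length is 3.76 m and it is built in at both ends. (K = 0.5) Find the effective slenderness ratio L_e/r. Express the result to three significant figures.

λ ≈ 102

For a square r = a/√12 = 64.0/√12 = 18.48 mm
L_e = K·L = 0.5 × 3.76 m = 1.880 m = 1880.0 mm
λ = L_e / r_min = 1880.0 / 18.48 = 102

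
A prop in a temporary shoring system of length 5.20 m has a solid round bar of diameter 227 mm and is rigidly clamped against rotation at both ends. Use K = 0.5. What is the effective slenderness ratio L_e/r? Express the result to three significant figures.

λ ≈ 45.8

For a solid circle r = d/4 = 227/4 = 56.75 mm
L_e = K·L = 0.5 × 5.20 m = 2.600 m = 2600.0 mm
λ = L_e / r_min = 2600.0 / 56.75 = 45.8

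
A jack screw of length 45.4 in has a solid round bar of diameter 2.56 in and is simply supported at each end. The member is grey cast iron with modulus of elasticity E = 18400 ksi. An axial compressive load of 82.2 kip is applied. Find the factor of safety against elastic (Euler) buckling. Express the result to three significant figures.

I = πd⁴/64 = π×2.56⁴/64 = 2.108 in⁴
Effective length L_e = K·L = 1 × 45.4 = 45.40 in
P_cr = π²EI / L_e² = π² × 18400×10³ × 2.108 / 45.40² = 1.858×10^5 lb
Factor of safety n = P_cr / P = 185.75 / 82.2 = 2.26

n ≈ 2.26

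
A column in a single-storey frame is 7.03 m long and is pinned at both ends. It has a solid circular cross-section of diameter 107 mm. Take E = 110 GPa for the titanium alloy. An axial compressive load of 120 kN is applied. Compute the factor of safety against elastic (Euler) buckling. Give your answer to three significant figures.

n ≈ 1.18

I = πd⁴/64 = π×107⁴/64 = 6.434×10^6 mm⁴
I = 6.434×10^6 mm⁴ = 6.434×10^-6 m⁴
Effective length L_e = K·L = 1 × 7.03 = 7.030 m
P_cr = π²EI / L_e² = π² × 110×10⁹ × 6.434×10^-6 / 7.030² = 1.413×10^5 N
Factor of safety n = P_cr / P = 141.35 / 120 = 1.18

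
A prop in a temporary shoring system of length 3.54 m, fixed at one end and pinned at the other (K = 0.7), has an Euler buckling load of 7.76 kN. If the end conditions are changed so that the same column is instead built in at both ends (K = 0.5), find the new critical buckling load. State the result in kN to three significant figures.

P_cr ∝ 1/K², so P_cr,new = P_cr,old × (K_old/K_new)² = 7.76 × (0.7/0.5)²
= 7.76 × 1.960 = 15.2 kN

P_cr ≈ 15.2 kN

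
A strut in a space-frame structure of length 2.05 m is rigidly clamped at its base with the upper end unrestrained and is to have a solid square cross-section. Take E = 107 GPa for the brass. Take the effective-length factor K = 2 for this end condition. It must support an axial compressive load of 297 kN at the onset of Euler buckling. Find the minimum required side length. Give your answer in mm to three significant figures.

L_e = K·L = 2 × 2.05 = 4.100 m
Required I = P_cr·L_e²/(π²E) = 2.970×10^5 × 4.100² / (π² × 1.07×10^11) = 4.728×10^-6 m⁴
I_req = 4.728×10^6 mm⁴
Solid square: I = a⁴/12  ⇒  a = (12I)^(1/4) = (12×4.728×10^6)^(1/4) = 86.8 mm

a ≈ 86.8 mm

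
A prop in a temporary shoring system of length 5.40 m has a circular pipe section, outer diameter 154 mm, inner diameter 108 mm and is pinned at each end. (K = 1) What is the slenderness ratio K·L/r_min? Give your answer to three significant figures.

d_o = 154 mm, d_i = 108 mm
I = π(d_o⁴ − d_i⁴)/64 = π(154⁴ − 108.0⁴)/64 = 2.093×10^7 mm⁴
A = 9.466×10^3 mm²;  r_min = √(I/A) = √(2.093×10^7/9.466×10^3) = 47.02 mm
L_e = K·L = 1 × 5.40 m = 5.400 m = 5400.0 mm
λ = L_e / r_min = 5400.0 / 47.02 = 115

λ ≈ 115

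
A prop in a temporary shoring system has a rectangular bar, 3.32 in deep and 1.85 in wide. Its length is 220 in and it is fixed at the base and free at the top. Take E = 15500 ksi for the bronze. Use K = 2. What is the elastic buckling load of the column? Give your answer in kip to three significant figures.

P_cr ≈ 1.38 kip

Buckling occurs about the weak axis: I_min = h·b³/12 with b = 1.85 in (the shorter side).
I_min = 3.32×1.85³/12 = 1.752 in⁴
Effective length L_e = K·L = 2 × 220 = 440.0 in
P_cr = π²EI / L_e² = π² × 15500×10³ × 1.752 / 440.0² = 1.384×10^3 lb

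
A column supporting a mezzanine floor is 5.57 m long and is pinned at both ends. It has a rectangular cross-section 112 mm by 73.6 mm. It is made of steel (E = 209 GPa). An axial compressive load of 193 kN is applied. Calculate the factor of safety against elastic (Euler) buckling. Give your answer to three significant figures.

Buckling occurs about the weak axis: I_min = h·b³/12 with b = 73.6 mm (the shorter side).
I_min = 112×73.6³/12 = 3.721×10^6 mm⁴
I = 3.721×10^6 mm⁴ = 3.721×10^-6 m⁴
Effective length L_e = K·L = 1 × 5.57 = 5.570 m
P_cr = π²EI / L_e² = π² × 209×10⁹ × 3.721×10^-6 / 5.570² = 2.474×10^5 N
Factor of safety n = P_cr / P = 247.40 / 193 = 1.28

n ≈ 1.28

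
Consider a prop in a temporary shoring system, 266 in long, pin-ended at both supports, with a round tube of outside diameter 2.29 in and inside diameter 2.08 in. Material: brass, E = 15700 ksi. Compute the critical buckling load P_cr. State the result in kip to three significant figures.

P_cr ≈ 0.944 kip

d_o = 2.29 in, d_i = 2.08 in
I = π(d_o⁴ − d_i⁴)/64 = π(2.29⁴ − 2.080⁴)/64 = 0.4311 in⁴
Effective length L_e = K·L = 1 × 266 = 266.0 in
P_cr = π²EI / L_e² = π² × 15700×10³ × 0.4311 / 266.0² = 944.2 lb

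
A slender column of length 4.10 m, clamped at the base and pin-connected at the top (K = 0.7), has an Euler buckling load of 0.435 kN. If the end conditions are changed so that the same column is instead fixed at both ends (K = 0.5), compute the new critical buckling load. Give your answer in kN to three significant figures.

P_cr ∝ 1/K², so P_cr,new = P_cr,old × (K_old/K_new)² = 0.435 × (0.7/0.5)²
= 0.435 × 1.960 = 0.853 kN

P_cr ≈ 0.853 kN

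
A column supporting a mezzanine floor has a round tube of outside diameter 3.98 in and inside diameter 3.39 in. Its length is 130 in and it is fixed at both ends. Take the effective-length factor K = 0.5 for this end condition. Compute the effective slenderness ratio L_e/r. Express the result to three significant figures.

d_o = 3.98 in, d_i = 3.39 in
I = π(d_o⁴ − d_i⁴)/64 = π(3.98⁴ − 3.390⁴)/64 = 5.834 in⁴
A = 3.415 in²;  r_min = √(I/A) = √(5.834/3.415) = 1.307 in
L_e = K·L = 0.5 × 130 = 65.00 in
λ = L_e / r_min = 65.000 / 1.307 = 49.7

λ ≈ 49.7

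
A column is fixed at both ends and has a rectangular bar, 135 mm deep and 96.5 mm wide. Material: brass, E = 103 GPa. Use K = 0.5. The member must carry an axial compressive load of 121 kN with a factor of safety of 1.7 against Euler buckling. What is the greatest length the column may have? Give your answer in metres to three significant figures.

L_max ≈ 14.1 m

Buckling occurs about the weak axis: I_min = h·b³/12 with b = 96.5 mm (the shorter side).
I_min = 135×96.5³/12 = 1.011×10^7 mm⁴
I = 1.011×10^-5 m⁴
Required critical load P_cr = n·P = 1.7 × 121 = 205.7 kN = 2.057×10^5 N
From P_cr = π²EI/(K·L)²:  L = (1/K)·√(π²EI/P_cr) = (1/0.5)·√(π²×1.03×10^11×1.011×10^-5/2.057×10^5)
L = 14.1 m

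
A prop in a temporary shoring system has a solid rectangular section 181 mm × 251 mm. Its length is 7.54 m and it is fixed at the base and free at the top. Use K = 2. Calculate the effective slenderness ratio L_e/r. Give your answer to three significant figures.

For a rectangle r_min = b/√12 = 181/√12 = 52.25 mm
L_e = K·L = 2 × 7.54 m = 15.08 m = 15080 mm
λ = L_e / r_min = 15080 / 52.25 = 289

λ ≈ 289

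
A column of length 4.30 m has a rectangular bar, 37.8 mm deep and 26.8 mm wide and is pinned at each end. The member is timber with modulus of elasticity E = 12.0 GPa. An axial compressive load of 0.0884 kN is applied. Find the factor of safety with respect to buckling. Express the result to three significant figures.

n ≈ 4.39

Buckling occurs about the weak axis: I_min = h·b³/12 with b = 26.8 mm (the shorter side).
I_min = 37.8×26.8³/12 = 6.063×10^4 mm⁴
I = 6.063×10^4 mm⁴ = 6.063×10^-8 m⁴
Effective length L_e = K·L = 1 × 4.30 = 4.300 m
P_cr = π²EI / L_e² = π² × 12.0×10⁹ × 6.063×10^-8 / 4.300² = 388.4 N
Factor of safety n = P_cr / P = 0.38838 / 0.0884 = 4.39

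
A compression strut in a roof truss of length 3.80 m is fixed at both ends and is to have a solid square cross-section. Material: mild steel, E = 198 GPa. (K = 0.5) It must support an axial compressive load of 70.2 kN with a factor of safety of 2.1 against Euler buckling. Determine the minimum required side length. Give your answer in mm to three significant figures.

a ≈ 42.5 mm

Required P_cr = n·P = 2.1 × 70.2 = 147.4 kN
L_e = K·L = 0.5 × 3.80 = 1.900 m
Required I = P_cr·L_e²/(π²E) = 1.474×10^5 × 1.900² / (π² × 1.98×10^11) = 2.723×10^-7 m⁴
I_req = 2.723×10^5 mm⁴
Solid square: I = a⁴/12  ⇒  a = (12I)^(1/4) = (12×2.723×10^5)^(1/4) = 42.5 mm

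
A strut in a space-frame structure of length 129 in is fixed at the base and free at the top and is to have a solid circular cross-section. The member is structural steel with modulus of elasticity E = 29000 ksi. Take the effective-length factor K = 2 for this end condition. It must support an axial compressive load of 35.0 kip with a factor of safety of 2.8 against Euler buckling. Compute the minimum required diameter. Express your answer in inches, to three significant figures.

d ≈ 4.64 in

Required P_cr = n·P = 2.8 × 35.0 = 98.00 kip
L_e = K·L = 2 × 129 = 258.0 in
Required I = P_cr·L_e²/(π²E) = 9.800×10^4 × 258.0² / (π² × 2.90×10^7) = 22.79 in⁴
Solid circle: I = πd⁴/64  ⇒  d = (64I/π)^(1/4) = (64×22.79/π)^(1/4) = 4.64 in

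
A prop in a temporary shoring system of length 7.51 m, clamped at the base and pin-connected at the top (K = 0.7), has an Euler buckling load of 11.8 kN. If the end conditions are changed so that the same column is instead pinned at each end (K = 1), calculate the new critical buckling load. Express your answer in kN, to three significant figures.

P_cr ≈ 5.78 kN

P_cr ∝ 1/K², so P_cr,new = P_cr,old × (K_old/K_new)² = 11.8 × (0.7/1)²
= 11.8 × 0.4900 = 5.78 kN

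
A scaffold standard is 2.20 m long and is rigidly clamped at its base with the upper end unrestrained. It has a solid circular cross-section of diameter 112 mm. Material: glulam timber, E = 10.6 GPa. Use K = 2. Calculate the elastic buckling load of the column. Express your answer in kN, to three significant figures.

I = πd⁴/64 = π×112⁴/64 = 7.724×10^6 mm⁴
I = 7.724×10^6 mm⁴ = 7.724×10^-6 m⁴
Effective length L_e = K·L = 2 × 2.20 = 4.400 m
P_cr = π²EI / L_e² = π² × 10.6×10⁹ × 7.724×10^-6 / 4.400² = 4.174×10^4 N

P_cr ≈ 41.7 kN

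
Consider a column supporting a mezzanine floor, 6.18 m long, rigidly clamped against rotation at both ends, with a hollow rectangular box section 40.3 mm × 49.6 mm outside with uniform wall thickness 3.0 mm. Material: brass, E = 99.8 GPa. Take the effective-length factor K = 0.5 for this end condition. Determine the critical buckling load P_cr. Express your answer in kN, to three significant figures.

P_cr ≈ 12.8 kN

Inner dimensions: h_i = 49.6 − 2×3.0 = 43.60 mm, b_i = 40.3 − 2×3.0 = 34.30 mm
Weak-axis I_min = (h_o·b_o³ − h_i·b_i³)/12 with b_o = 40.3, b_i = 34.30 mm (shorter outer/inner sides).
I_min = (49.6×40.3³ − 43.60×34.30³)/12 = 1.239×10^5 mm⁴
I = 1.239×10^5 mm⁴ = 1.239×10^-7 m⁴
Effective length L_e = K·L = 0.5 × 6.18 = 3.090 m
P_cr = π²EI / L_e² = π² × 99.8×10⁹ × 1.239×10^-7 / 3.090² = 1.278×10^4 N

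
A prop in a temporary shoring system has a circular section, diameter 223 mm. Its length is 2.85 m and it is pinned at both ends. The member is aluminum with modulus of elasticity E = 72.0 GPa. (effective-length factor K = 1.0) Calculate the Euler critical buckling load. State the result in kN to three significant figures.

P_cr ≈ 10600 kN

I = πd⁴/64 = π×223⁴/64 = 1.214×10^8 mm⁴
I = 1.214×10^8 mm⁴ = 1.214×10^-4 m⁴
Effective length L_e = K·L = 1 × 2.85 = 2.850 m
P_cr = π²EI / L_e² = π² × 72.0×10⁹ × 1.214×10^-4 / 2.850² = 1.062×10^7 N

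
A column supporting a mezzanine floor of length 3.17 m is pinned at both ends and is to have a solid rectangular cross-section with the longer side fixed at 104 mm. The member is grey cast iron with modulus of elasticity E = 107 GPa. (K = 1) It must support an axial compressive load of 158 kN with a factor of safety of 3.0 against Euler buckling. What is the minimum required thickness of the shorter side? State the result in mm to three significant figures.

Required P_cr = n·P = 3.0 × 158 = 474.0 kN
L_e = K·L = 1 × 3.17 = 3.170 m
Required I = P_cr·L_e²/(π²E) = 4.740×10^5 × 3.170² / (π² × 1.07×10^11) = 4.510×10^-6 m⁴
I_req = 4.510×10^6 mm⁴
Rectangle, weak axis: I_min = h·b³/12 with h = 104 mm fixed  ⇒  b = (12I/h)^(1/3) = 80.4 mm

b ≈ 80.4 mm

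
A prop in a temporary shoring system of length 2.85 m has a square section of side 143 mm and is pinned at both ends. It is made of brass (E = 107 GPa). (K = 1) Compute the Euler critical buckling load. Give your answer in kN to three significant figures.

I = a⁴/12 = 143⁴/12 = 3.485×10^7 mm⁴
I = 3.485×10^7 mm⁴ = 3.485×10^-5 m⁴
Effective length L_e = K·L = 1 × 2.85 = 2.850 m
P_cr = π²EI / L_e² = π² × 107×10⁹ × 3.485×10^-5 / 2.850² = 4.531×10^6 N

P_cr ≈ 4530 kN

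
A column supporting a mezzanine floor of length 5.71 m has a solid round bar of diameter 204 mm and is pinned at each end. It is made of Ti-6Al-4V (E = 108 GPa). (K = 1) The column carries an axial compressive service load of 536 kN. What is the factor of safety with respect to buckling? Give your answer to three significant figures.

I = πd⁴/64 = π×204⁴/64 = 8.501×10^7 mm⁴
I = 8.501×10^7 mm⁴ = 8.501×10^-5 m⁴
Effective length L_e = K·L = 1 × 5.71 = 5.710 m
P_cr = π²EI / L_e² = π² × 108×10⁹ × 8.501×10^-5 / 5.710² = 2.779×10^6 N
Factor of safety n = P_cr / P = 2779.3 / 536 = 5.19

n ≈ 5.19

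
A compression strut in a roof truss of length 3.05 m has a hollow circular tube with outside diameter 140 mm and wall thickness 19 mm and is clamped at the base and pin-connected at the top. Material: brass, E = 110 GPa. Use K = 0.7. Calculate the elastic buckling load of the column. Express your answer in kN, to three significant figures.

P_cr ≈ 3230 kN

Inner diameter d_i = 140 − 2×19 = 102.0 mm
I = π(d_o⁴ − d_i⁴)/64 = π(140⁴ − 102.0⁴)/64 = 1.354×10^7 mm⁴
I = 1.354×10^7 mm⁴ = 1.354×10^-5 m⁴
Effective length L_e = K·L = 0.7 × 3.05 = 2.135 m
P_cr = π²EI / L_e² = π² × 110×10⁹ × 1.354×10^-5 / 2.135² = 3.226×10^6 N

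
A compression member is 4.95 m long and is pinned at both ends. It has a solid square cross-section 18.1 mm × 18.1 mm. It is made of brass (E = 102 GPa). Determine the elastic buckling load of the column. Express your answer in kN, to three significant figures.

P_cr ≈ 0.367 kN

I = a⁴/12 = 18.1⁴/12 = 8.944×10^3 mm⁴
I = 8.944×10^3 mm⁴ = 8.944×10^-9 m⁴
Effective length L_e = K·L = 1 × 4.95 = 4.950 m
P_cr = π²EI / L_e² = π² × 102×10⁹ × 8.944×10^-9 / 4.950² = 367.5 N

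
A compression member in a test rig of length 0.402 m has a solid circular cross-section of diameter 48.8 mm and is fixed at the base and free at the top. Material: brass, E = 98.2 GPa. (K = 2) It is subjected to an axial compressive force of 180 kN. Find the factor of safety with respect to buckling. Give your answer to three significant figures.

n ≈ 2.32

I = πd⁴/64 = π×48.8⁴/64 = 2.784×10^5 mm⁴
I = 2.784×10^5 mm⁴ = 2.784×10^-7 m⁴
Effective length L_e = K·L = 2 × 0.402 = 0.8040 m
P_cr = π²EI / L_e² = π² × 98.2×10⁹ × 2.784×10^-7 / 0.8040² = 4.174×10^5 N
Factor of safety n = P_cr / P = 417.40 / 180 = 2.32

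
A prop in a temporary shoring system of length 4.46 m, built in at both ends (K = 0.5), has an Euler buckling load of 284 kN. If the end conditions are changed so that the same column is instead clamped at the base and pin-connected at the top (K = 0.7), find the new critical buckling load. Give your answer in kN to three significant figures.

P_cr ≈ 145 kN

P_cr ∝ 1/K², so P_cr,new = P_cr,old × (K_old/K_new)² = 284 × (0.5/0.7)²
= 284 × 0.5102 = 145 kN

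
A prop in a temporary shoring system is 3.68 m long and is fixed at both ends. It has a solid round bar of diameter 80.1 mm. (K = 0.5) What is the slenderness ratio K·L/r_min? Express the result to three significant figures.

For a solid circle r = d/4 = 80.1/4 = 20.02 mm
L_e = K·L = 0.5 × 3.68 m = 1.840 m = 1840.0 mm
λ = L_e / r_min = 1840.0 / 20.02 = 91.9

λ ≈ 91.9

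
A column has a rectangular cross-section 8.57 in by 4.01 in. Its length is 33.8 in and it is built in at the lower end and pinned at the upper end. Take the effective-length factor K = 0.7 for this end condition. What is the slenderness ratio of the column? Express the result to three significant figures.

λ ≈ 20.4

For a rectangle r_min = b/√12 = 4.01/√12 = 1.158 in
L_e = K·L = 0.7 × 33.8 = 23.66 in
λ = L_e / r_min = 23.660 / 1.158 = 20.4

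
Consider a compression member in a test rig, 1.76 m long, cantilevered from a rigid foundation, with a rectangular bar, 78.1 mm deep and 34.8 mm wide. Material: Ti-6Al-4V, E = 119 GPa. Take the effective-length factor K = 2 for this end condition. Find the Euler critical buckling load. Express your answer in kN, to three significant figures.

P_cr ≈ 26.0 kN

Buckling occurs about the weak axis: I_min = h·b³/12 with b = 34.8 mm (the shorter side).
I_min = 78.1×34.8³/12 = 2.743×10^5 mm⁴
I = 2.743×10^5 mm⁴ = 2.743×10^-7 m⁴
Effective length L_e = K·L = 2 × 1.76 = 3.520 m
P_cr = π²EI / L_e² = π² × 119×10⁹ × 2.743×10^-7 / 3.520² = 2.600×10^4 N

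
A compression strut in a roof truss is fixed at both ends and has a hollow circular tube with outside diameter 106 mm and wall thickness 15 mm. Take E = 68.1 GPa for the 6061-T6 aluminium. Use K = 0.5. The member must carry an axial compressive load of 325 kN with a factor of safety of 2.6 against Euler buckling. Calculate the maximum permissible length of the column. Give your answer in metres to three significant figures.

L_max ≈ 3.81 m

Inner diameter d_i = 106 − 2×15 = 76.00 mm
I = π(d_o⁴ − d_i⁴)/64 = π(106⁴ − 76.00⁴)/64 = 4.560×10^6 mm⁴
I = 4.560×10^-6 m⁴
Required critical load P_cr = n·P = 2.6 × 325 = 845.0 kN = 8.450×10^5 N
From P_cr = π²EI/(K·L)²:  L = (1/K)·√(π²EI/P_cr) = (1/0.5)·√(π²×6.81×10^10×4.560×10^-6/8.450×10^5)
L = 3.81 m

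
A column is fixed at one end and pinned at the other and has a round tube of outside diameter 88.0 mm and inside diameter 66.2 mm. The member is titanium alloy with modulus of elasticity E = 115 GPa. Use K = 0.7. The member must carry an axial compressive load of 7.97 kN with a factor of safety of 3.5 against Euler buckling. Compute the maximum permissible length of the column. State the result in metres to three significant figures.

d_o = 88.0 mm, d_i = 66.2 mm
I = π(d_o⁴ − d_i⁴)/64 = π(88.0⁴ − 66.20⁴)/64 = 2.001×10^6 mm⁴
I = 2.001×10^-6 m⁴
Required critical load P_cr = n·P = 3.5 × 7.97 = 27.90 kN = 2.789×10^4 N
From P_cr = π²EI/(K·L)²:  L = (1/K)·√(π²EI/P_cr) = (1/0.7)·√(π²×1.15×10^11×2.001×10^-6/2.789×10^4)
L = 12.9 m

L_max ≈ 12.9 m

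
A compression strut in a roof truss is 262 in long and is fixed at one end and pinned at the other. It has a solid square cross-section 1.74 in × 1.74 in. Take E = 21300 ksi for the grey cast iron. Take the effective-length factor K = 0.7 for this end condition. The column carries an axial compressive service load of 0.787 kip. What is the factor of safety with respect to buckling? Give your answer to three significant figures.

I = a⁴/12 = 1.74⁴/12 = 0.7639 in⁴
Effective length L_e = K·L = 0.7 × 262 = 183.4 in
P_cr = π²EI / L_e² = π² × 21300×10³ × 0.7639 / 183.4² = 4.774×10^3 lb
Factor of safety n = P_cr / P = 4.7742 / 0.787 = 6.07

n ≈ 6.07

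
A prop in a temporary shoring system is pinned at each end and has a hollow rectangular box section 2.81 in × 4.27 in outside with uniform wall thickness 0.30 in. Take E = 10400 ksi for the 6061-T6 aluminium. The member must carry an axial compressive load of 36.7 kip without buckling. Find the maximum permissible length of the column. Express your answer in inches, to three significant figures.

L_max ≈ 113 in

Inner dimensions: h_i = 4.27 − 2×0.30 = 3.670 in, b_i = 2.81 − 2×0.30 = 2.210 in
Weak-axis I_min = (h_o·b_o³ − h_i·b_i³)/12 with b_o = 2.81, b_i = 2.210 in (shorter outer/inner sides).
I_min = (4.27×2.81³ − 3.670×2.210³)/12 = 4.594 in⁴
At the buckling limit P_cr = P = 3.670×10^4 lb
From P_cr = π²EI/(K·L)²:  L = (1/K)·√(π²EI/P_cr) = (1/1)·√(π²×1.04×10^7×4.594/3.670×10^4)
L = 113 in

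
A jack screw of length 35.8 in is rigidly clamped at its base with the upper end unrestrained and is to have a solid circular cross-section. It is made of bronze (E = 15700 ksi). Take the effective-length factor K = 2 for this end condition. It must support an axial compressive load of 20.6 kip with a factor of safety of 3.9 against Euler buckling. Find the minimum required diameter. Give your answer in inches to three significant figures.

Required P_cr = n·P = 3.9 × 20.6 = 80.34 kip
L_e = K·L = 2 × 35.8 = 71.60 in
Required I = P_cr·L_e²/(π²E) = 8.034×10^4 × 71.60² / (π² × 1.57×10^7) = 2.658 in⁴
Solid circle: I = πd⁴/64  ⇒  d = (64I/π)^(1/4) = (64×2.658/π)^(1/4) = 2.71 in

d ≈ 2.71 in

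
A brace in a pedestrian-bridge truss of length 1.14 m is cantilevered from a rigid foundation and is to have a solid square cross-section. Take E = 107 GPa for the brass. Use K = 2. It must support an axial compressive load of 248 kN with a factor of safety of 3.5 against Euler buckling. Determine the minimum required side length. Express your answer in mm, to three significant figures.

Required P_cr = n·P = 3.5 × 248 = 868.0 kN
L_e = K·L = 2 × 1.14 = 2.280 m
Required I = P_cr·L_e²/(π²E) = 8.680×10^5 × 2.280² / (π² × 1.07×10^11) = 4.273×10^-6 m⁴
I_req = 4.273×10^6 mm⁴
Solid square: I = a⁴/12  ⇒  a = (12I)^(1/4) = (12×4.273×10^6)^(1/4) = 84.6 mm

a ≈ 84.6 mm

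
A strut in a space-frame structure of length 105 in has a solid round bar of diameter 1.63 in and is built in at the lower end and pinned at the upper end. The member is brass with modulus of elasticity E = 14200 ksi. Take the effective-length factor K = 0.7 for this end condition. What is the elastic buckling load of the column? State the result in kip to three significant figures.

I = πd⁴/64 = π×1.63⁴/64 = 0.3465 in⁴
Effective length L_e = K·L = 0.7 × 105 = 73.50 in
P_cr = π²EI / L_e² = π² × 14200×10³ × 0.3465 / 73.50² = 8.989×10^3 lb

P_cr ≈ 8.99 kip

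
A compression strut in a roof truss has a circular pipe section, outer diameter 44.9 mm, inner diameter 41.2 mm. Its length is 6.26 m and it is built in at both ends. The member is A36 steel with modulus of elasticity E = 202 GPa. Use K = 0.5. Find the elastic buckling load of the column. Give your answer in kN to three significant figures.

d_o = 44.9 mm, d_i = 41.2 mm
I = π(d_o⁴ − d_i⁴)/64 = π(44.9⁴ − 41.20⁴)/64 = 5.807×10^4 mm⁴
I = 5.807×10^4 mm⁴ = 5.807×10^-8 m⁴
Effective length L_e = K·L = 0.5 × 6.26 = 3.130 m
P_cr = π²EI / L_e² = π² × 202×10⁹ × 5.807×10^-8 / 3.130² = 1.182×10^4 N

P_cr ≈ 11.8 kN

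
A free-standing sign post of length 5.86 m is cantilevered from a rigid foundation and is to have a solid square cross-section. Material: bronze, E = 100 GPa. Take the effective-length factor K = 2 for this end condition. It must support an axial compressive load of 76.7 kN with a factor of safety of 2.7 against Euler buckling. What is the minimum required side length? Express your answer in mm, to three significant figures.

Required P_cr = n·P = 2.7 × 76.7 = 207.1 kN
L_e = K·L = 2 × 5.86 = 11.72 m
Required I = P_cr·L_e²/(π²E) = 2.071×10^5 × 11.72² / (π² × 1.00×10^11) = 2.882×10^-5 m⁴
I_req = 2.882×10^7 mm⁴
Solid square: I = a⁴/12  ⇒  a = (12I)^(1/4) = (12×2.882×10^7)^(1/4) = 136 mm

a ≈ 136 mm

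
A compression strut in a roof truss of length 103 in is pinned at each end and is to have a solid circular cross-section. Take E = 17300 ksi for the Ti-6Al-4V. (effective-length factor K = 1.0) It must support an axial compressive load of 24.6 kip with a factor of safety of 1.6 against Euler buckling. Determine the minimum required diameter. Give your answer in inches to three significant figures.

Required P_cr = n·P = 1.6 × 24.6 = 39.36 kip
L_e = K·L = 1 × 103 = 103.0 in
Required I = P_cr·L_e²/(π²E) = 3.936×10^4 × 103.0² / (π² × 1.73×10^7) = 2.446 in⁴
Solid circle: I = πd⁴/64  ⇒  d = (64I/π)^(1/4) = (64×2.446/π)^(1/4) = 2.66 in

d ≈ 2.66 in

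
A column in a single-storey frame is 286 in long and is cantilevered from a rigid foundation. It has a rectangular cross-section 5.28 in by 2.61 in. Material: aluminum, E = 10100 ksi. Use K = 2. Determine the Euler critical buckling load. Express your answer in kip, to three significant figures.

P_cr ≈ 2.38 kip

Buckling occurs about the weak axis: I_min = h·b³/12 with b = 2.61 in (the shorter side).
I_min = 5.28×2.61³/12 = 7.823 in⁴
Effective length L_e = K·L = 2 × 286 = 572.0 in
P_cr = π²EI / L_e² = π² × 10100×10³ × 7.823 / 572.0² = 2.383×10^3 lb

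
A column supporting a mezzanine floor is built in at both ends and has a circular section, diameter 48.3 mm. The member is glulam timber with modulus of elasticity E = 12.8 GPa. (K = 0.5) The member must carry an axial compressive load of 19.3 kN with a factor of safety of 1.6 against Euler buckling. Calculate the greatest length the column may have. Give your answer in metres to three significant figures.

L_max ≈ 2.09 m

I = πd⁴/64 = π×48.3⁴/64 = 2.672×10^5 mm⁴
I = 2.672×10^-7 m⁴
Required critical load P_cr = n·P = 1.6 × 19.3 = 30.88 kN = 3.088×10^4 N
From P_cr = π²EI/(K·L)²:  L = (1/K)·√(π²EI/P_cr) = (1/0.5)·√(π²×1.28×10^10×2.672×10^-7/3.088×10^4)
L = 2.09 m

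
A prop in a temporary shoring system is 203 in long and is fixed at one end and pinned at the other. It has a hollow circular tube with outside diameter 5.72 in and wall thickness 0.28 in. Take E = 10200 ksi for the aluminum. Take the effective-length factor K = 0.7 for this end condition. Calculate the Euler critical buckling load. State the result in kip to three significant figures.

P_cr ≈ 88.5 kip

Inner diameter d_i = 5.72 − 2×0.28 = 5.160 in
I = π(d_o⁴ − d_i⁴)/64 = π(5.72⁴ − 5.160⁴)/64 = 17.75 in⁴
Effective length L_e = K·L = 0.7 × 203 = 142.1 in
P_cr = π²EI / L_e² = π² × 10200×10³ × 17.75 / 142.1² = 8.849×10^4 lb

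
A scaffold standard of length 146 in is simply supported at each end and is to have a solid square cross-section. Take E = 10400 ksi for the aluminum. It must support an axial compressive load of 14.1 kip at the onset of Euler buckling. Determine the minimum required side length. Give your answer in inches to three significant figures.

L_e = K·L = 1 × 146 = 146.0 in
Required I = P_cr·L_e²/(π²E) = 1.410×10^4 × 146.0² / (π² × 1.04×10^7) = 2.928 in⁴
Solid square: I = a⁴/12  ⇒  a = (12I)^(1/4) = (12×2.928)^(1/4) = 2.43 in

a ≈ 2.43 in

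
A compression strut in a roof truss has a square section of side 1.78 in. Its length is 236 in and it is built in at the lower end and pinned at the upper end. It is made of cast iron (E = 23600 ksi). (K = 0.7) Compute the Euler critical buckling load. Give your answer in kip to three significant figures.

P_cr ≈ 7.14 kip

I = a⁴/12 = 1.78⁴/12 = 0.8366 in⁴
Effective length L_e = K·L = 0.7 × 236 = 165.2 in
P_cr = π²EI / L_e² = π² × 23600×10³ × 0.8366 / 165.2² = 7.140×10^3 lb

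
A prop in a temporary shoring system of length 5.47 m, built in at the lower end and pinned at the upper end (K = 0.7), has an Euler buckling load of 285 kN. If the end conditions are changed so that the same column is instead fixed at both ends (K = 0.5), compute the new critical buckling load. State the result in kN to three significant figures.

P_cr ≈ 559 kN

P_cr ∝ 1/K², so P_cr,new = P_cr,old × (K_old/K_new)² = 285 × (0.7/0.5)²
= 285 × 1.960 = 559 kN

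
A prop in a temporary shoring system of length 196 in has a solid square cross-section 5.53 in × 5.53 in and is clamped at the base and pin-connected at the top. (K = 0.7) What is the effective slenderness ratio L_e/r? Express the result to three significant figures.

I = a⁴/12 = 5.53⁴/12 = 77.93 in⁴
A = 30.58 in²;  r_min = √(I/A) = √(77.93/30.58) = 1.596 in
L_e = K·L = 0.7 × 196 = 137.2 in
λ = L_e / r_min = 137.20 / 1.596 = 85.9

λ ≈ 85.9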